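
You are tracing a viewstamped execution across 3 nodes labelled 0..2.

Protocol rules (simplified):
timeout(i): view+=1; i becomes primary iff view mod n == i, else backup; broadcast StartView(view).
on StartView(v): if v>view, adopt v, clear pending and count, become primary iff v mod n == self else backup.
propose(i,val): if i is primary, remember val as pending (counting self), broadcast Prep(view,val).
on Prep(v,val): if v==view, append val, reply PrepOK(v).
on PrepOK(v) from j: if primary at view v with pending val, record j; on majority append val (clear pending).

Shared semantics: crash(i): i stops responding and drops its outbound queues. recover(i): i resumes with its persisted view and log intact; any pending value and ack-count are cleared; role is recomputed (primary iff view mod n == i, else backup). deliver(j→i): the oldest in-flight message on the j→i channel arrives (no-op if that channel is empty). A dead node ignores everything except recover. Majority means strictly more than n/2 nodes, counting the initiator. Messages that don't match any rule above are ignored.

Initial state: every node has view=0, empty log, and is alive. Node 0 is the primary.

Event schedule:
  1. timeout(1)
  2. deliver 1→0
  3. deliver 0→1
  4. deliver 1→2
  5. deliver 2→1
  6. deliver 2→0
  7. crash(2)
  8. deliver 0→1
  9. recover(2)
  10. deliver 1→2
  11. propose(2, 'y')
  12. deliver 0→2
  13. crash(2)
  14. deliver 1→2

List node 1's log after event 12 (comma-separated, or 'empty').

empty

[1] timeout(1) → N1(prim v1 [-])
[2] deliver 1→0 → N0(back v1 [-])
[3] deliver 0→1 → ∅
[4] deliver 1→2 → N2(back v1 [-])
[5] deliver 2→1 → ∅
[6] deliver 2→0 → ∅
[7] crash(2) → N2(✗back v1 [-])
[8] deliver 0→1 → ∅
[9] recover(2) → N2(back v1 [-])
[10] deliver 1→2 → ∅
[11] propose(2,'y') → ∅
[12] deliver 0→2 → ∅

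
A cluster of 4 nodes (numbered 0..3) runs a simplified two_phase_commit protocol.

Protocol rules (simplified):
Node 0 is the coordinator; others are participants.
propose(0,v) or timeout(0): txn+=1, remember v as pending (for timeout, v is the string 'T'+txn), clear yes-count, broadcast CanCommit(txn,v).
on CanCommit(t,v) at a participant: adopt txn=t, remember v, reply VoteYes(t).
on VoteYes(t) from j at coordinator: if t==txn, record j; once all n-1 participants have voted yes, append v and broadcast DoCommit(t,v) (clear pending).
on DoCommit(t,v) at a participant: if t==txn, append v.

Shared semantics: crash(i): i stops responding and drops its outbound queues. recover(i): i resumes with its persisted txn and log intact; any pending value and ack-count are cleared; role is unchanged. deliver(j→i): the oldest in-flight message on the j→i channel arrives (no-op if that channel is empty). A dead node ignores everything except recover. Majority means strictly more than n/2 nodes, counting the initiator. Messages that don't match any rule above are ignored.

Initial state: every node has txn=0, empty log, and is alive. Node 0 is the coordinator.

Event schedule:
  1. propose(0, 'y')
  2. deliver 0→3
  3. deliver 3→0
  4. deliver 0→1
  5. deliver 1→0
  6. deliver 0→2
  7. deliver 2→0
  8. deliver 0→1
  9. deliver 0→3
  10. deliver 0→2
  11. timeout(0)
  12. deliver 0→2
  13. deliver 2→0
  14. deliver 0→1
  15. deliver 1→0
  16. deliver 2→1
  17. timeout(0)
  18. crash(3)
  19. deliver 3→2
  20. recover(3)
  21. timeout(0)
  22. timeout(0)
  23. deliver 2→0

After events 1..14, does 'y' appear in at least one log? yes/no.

[1] propose(0,'y') → N0(coor t1 [-])
[2] deliver 0→3 → N3(part t1 [-])
[3] deliver 3→0 → ∅
[4] deliver 0→1 → N1(part t1 [-])
[5] deliver 1→0 → ∅
[6] deliver 0→2 → N2(part t1 [-])
[7] deliver 2→0 → N0(coor t1 [y])
[8] deliver 0→1 → N1(part t1 [y])
[9] deliver 0→3 → N3(part t1 [y])
[10] deliver 0→2 → N2(part t1 [y])
[11] timeout(0) → N0(coor t2 [y])
[12] deliver 0→2 → N2(part t2 [y])
[13] deliver 2→0 → ∅
[14] deliver 0→1 → N1(part t2 [y])

yes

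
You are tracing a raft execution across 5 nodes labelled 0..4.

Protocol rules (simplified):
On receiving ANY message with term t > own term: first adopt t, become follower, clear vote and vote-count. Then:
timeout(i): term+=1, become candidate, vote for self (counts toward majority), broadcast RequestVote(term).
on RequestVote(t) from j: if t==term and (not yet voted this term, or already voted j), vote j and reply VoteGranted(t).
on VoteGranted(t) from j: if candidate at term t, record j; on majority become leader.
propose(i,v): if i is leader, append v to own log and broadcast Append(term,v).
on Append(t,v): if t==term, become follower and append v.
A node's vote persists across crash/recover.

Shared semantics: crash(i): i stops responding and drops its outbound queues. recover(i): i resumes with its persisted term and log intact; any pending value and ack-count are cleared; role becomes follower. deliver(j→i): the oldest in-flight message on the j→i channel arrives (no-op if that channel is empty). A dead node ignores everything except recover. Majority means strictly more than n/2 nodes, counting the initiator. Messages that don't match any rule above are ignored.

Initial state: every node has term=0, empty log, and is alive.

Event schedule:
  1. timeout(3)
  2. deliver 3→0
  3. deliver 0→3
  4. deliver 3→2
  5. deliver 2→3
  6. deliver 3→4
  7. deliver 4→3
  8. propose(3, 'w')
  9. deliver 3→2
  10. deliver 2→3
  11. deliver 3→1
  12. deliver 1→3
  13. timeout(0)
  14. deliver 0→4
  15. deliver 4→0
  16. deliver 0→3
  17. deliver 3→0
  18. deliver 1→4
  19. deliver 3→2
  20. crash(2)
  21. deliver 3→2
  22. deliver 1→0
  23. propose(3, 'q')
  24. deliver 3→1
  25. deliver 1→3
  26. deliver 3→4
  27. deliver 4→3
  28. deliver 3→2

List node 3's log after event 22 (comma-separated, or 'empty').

e1 timeout(3): 3[cand,t=1,-]
e2 deliver 3→0: 0[foll,t=1,-]
e3 deliver 0→3: ·
e4 deliver 3→2: 2[foll,t=1,-]
e5 deliver 2→3: 3[lead,t=1,-]
e6 deliver 3→4: 4[foll,t=1,-]
e7 deliver 4→3: ·
e8 propose(3,'w'): 3[lead,t=1,w]
e9 deliver 3→2: 2[foll,t=1,w]
e10 deliver 2→3: ·
e11 deliver 3→1: 1[foll,t=1,-]
e12 deliver 1→3: ·
e13 timeout(0): 0[cand,t=2,-]
e14 deliver 0→4: 4[foll,t=2,-]
e15 deliver 4→0: ·
e16 deliver 0→3: 3[foll,t=2,w]
e17 deliver 3→0: ·
e18 deliver 1→4: ·
e19 deliver 3→2: ·
e20 crash(2): 2[✗foll,t=1,w]
e21 deliver 3→2: ·
e22 deliver 1→0: ·

w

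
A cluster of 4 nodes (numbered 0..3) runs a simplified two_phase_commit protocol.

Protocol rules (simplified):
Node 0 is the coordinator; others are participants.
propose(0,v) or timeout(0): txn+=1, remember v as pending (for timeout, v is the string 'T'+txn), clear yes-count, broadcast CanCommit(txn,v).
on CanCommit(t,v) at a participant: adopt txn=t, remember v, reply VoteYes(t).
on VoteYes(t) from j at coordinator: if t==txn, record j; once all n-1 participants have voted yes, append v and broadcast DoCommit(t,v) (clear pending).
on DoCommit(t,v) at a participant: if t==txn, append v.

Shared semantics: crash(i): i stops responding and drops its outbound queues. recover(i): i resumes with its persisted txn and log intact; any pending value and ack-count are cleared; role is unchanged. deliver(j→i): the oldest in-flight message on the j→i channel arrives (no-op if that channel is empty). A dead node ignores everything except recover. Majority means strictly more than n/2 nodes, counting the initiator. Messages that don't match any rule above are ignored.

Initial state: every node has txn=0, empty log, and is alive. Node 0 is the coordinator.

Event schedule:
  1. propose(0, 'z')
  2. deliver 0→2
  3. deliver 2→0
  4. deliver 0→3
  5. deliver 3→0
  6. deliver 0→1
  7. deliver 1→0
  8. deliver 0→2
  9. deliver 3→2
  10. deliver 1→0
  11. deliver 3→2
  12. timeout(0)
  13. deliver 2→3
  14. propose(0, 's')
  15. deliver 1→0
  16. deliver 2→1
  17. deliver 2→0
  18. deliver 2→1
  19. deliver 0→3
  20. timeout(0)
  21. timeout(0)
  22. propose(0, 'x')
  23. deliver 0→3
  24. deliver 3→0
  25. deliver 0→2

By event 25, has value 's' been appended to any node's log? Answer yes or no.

after 1 — propose(0,'z'): n0:coor/t1/[-]
after 2 — deliver 0→2: n2:part/t1/[-]
after 3 — deliver 2→0: ·
after 4 — deliver 0→3: n3:part/t1/[-]
after 5 — deliver 3→0: ·
after 6 — deliver 0→1: n1:part/t1/[-]
after 7 — deliver 1→0: n0:coor/t1/[z]
after 8 — deliver 0→2: n2:part/t1/[z]
after 9 — deliver 3→2: ·
after 10 — deliver 1→0: ·
after 11 — deliver 3→2: ·
after 12 — timeout(0): n0:coor/t2/[z]
after 13 — deliver 2→3: ·
after 14 — propose(0,'s'): n0:coor/t3/[z]
after 15 — deliver 1→0: ·
after 16 — deliver 2→1: ·
after 17 — deliver 2→0: ·
after 18 — deliver 2→1: ·
after 19 — deliver 0→3: n3:part/t1/[z]
after 20 — timeout(0): n0:coor/t4/[z]
after 21 — timeout(0): n0:coor/t5/[z]
after 22 — propose(0,'x'): n0:coor/t6/[z]
after 23 — deliver 0→3: n3:part/t2/[z]
after 24 — deliver 3→0: ·
after 25 — deliver 0→2: n2:part/t2/[z]

no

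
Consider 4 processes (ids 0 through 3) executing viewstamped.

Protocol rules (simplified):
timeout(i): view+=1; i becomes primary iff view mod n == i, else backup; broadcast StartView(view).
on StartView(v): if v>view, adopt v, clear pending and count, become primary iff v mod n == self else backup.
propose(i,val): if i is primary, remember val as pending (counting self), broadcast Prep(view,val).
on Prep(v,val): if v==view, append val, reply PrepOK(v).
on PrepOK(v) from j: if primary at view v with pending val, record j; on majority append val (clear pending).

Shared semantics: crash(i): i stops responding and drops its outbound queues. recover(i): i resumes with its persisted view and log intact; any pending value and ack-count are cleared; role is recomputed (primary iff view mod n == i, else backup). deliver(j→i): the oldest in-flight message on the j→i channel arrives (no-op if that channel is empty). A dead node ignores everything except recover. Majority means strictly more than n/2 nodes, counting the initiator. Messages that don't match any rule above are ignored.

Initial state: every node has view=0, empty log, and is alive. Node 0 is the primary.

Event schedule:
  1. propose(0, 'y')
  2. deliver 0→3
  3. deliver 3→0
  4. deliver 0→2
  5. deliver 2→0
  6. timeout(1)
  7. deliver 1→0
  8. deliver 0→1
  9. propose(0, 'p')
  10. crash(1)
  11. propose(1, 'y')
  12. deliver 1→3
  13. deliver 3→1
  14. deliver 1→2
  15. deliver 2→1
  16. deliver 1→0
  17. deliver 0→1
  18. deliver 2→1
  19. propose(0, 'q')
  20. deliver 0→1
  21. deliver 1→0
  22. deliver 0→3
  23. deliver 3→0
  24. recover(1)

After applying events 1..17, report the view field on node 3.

e1 propose(0,'y'): ·
e2 deliver 0→3: 3[back,v=0,y]
e3 deliver 3→0: ·
e4 deliver 0→2: 2[back,v=0,y]
e5 deliver 2→0: 0[prim,v=0,y]
e6 timeout(1): 1[prim,v=1,-]
e7 deliver 1→0: 0[back,v=1,y]
e8 deliver 0→1: ·
e9 propose(0,'p'): ·
e10 crash(1): 1[✗prim,v=1,-]
e11 propose(1,'y'): ·
e12 deliver 1→3: ·
e13 deliver 3→1: ·
e14 deliver 1→2: ·
e15 deliver 2→1: ·
e16 deliver 1→0: ·
e17 deliver 0→1: ·

0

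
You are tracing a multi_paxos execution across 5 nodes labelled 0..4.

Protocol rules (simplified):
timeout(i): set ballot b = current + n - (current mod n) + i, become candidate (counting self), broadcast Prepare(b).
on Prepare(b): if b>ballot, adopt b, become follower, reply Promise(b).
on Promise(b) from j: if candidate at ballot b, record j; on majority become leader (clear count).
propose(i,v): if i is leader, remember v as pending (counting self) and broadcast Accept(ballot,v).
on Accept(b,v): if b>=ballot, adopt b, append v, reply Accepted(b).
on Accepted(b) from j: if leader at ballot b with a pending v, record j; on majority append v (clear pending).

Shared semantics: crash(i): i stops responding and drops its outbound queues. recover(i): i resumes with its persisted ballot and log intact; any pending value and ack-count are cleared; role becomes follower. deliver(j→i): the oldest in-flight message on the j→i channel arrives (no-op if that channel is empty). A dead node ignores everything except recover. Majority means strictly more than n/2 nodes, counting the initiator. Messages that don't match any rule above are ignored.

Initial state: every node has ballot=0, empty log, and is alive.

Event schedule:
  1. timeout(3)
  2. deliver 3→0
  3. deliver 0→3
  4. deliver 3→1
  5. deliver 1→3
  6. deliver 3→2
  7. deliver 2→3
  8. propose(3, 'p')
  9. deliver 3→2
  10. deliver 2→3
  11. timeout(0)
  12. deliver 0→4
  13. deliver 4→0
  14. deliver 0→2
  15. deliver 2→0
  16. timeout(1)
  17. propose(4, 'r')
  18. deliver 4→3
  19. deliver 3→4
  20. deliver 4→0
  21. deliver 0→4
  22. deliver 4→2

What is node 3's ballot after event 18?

1. timeout(3):  <3:cand b8 ->
2. deliver 3→0:  <0:foll b8 ->
3. deliver 0→3:  nop
4. deliver 3→1:  <1:foll b8 ->
5. deliver 1→3:  <3:lead b8 ->
6. deliver 3→2:  <2:foll b8 ->
7. deliver 2→3:  nop
8. propose(3,'p'):  nop
9. deliver 3→2:  <2:foll b8 p>
10. deliver 2→3:  nop
11. timeout(0):  <0:cand b10 ->
12. deliver 0→4:  <4:foll b10 ->
13. deliver 4→0:  nop
14. deliver 0→2:  <2:foll b10 p>
15. deliver 2→0:  <0:lead b10 ->
16. timeout(1):  <1:cand b11 ->
17. propose(4,'r'):  nop
18. deliver 4→3:  nop

8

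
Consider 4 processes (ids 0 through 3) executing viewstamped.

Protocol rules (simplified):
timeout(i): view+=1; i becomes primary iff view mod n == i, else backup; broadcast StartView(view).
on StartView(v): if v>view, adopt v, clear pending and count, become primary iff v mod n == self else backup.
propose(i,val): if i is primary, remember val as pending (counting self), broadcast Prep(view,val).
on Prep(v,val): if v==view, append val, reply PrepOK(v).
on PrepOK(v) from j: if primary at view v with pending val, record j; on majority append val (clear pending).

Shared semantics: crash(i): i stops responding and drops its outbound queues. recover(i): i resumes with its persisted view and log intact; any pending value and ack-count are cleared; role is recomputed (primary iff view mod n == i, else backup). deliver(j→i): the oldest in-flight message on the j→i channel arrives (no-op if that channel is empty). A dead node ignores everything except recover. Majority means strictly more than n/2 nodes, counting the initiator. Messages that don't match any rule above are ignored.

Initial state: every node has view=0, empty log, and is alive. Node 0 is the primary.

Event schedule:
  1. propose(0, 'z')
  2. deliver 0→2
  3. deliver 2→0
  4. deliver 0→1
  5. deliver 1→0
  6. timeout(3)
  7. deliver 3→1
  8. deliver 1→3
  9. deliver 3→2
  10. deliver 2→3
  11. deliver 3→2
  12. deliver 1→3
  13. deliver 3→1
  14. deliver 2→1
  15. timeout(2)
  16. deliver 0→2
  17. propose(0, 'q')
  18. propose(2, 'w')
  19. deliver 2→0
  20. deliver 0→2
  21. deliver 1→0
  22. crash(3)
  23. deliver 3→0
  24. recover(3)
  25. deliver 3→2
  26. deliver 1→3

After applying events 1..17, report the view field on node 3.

1

1. propose(0,'z'):  nop
2. deliver 0→2:  <2:back v0 z>
3. deliver 2→0:  nop
4. deliver 0→1:  <1:back v0 z>
5. deliver 1→0:  <0:prim v0 z>
6. timeout(3):  <3:back v1 ->
7. deliver 3→1:  <1:prim v1 z>
8. deliver 1→3:  nop
9. deliver 3→2:  <2:back v1 z>
10. deliver 2→3:  nop
11. deliver 3→2:  nop
12. deliver 1→3:  nop
13. deliver 3→1:  nop
14. deliver 2→1:  nop
15. timeout(2):  <2:prim v2 z>
16. deliver 0→2:  nop
17. propose(0,'q'):  nop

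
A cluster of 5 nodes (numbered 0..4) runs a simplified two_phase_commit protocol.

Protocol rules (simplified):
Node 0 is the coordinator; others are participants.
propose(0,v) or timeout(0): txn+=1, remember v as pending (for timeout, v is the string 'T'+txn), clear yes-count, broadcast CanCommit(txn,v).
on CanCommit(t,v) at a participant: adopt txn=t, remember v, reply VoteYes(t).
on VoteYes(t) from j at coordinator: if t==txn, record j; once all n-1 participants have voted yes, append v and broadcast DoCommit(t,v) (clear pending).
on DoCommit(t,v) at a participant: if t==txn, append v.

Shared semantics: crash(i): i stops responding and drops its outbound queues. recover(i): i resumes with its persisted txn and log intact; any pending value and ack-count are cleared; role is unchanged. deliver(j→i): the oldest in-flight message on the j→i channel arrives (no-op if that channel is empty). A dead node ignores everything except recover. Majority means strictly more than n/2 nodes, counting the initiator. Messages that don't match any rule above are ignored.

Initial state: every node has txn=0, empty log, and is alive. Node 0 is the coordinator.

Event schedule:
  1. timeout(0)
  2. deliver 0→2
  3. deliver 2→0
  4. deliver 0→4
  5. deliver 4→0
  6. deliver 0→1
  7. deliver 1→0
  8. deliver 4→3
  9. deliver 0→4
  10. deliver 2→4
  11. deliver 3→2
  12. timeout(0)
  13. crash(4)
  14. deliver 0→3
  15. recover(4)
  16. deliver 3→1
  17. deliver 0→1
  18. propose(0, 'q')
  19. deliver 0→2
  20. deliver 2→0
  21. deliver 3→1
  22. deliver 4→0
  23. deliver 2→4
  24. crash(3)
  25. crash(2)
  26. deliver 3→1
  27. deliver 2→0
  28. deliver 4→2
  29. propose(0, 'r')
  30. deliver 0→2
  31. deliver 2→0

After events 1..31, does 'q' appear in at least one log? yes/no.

no

e1 timeout(0): 0[coor,t=1,-]
e2 deliver 0→2: 2[part,t=1,-]
e3 deliver 2→0: ·
e4 deliver 0→4: 4[part,t=1,-]
e5 deliver 4→0: ·
e6 deliver 0→1: 1[part,t=1,-]
e7 deliver 1→0: ·
e8 deliver 4→3: ·
e9 deliver 0→4: ·
e10 deliver 2→4: ·
e11 deliver 3→2: ·
e12 timeout(0): 0[coor,t=2,-]
e13 crash(4): 4[✗part,t=1,-]
e14 deliver 0→3: 3[part,t=1,-]
e15 recover(4): 4[part,t=1,-]
e16 deliver 3→1: ·
e17 deliver 0→1: 1[part,t=2,-]
e18 propose(0,'q'): 0[coor,t=3,-]
e19 deliver 0→2: 2[part,t=2,-]
e20 deliver 2→0: ·
e21 deliver 3→1: ·
e22 deliver 4→0: ·
e23 deliver 2→4: ·
e24 crash(3): 3[✗part,t=1,-]
e25 crash(2): 2[✗part,t=2,-]
e26 deliver 3→1: ·
e27 deliver 2→0: ·
e28 deliver 4→2: ·
e29 propose(0,'r'): 0[coor,t=4,-]
e30 deliver 0→2: ·
e31 deliver 2→0: ·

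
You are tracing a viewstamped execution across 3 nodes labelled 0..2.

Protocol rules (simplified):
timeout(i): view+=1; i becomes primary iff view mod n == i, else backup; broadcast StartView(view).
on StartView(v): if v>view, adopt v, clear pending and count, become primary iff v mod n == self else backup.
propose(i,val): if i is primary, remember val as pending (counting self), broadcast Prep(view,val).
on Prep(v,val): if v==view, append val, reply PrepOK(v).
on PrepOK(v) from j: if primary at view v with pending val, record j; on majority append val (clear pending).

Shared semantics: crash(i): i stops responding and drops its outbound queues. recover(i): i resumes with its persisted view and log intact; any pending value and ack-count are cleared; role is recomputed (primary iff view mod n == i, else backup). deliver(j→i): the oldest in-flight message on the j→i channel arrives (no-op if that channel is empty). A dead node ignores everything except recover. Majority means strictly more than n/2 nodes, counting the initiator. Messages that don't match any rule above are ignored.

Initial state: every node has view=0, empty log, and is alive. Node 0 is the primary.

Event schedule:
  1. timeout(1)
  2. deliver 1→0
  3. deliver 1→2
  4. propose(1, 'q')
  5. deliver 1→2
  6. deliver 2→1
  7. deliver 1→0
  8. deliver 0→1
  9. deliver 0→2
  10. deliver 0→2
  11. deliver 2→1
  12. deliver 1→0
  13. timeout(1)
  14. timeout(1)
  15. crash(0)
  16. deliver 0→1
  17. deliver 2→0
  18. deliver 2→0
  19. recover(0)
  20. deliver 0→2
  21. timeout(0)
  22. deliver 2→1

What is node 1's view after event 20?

step 1 timeout(1): 1={prim,v=1,log=-}
step 2 deliver 1→0: 0={back,v=1,log=-}
step 3 deliver 1→2: 2={back,v=1,log=-}
step 4 propose(1,'q'): —
step 5 deliver 1→2: 2={back,v=1,log=q}
step 6 deliver 2→1: 1={prim,v=1,log=q}
step 7 deliver 1→0: 0={back,v=1,log=q}
step 8 deliver 0→1: —
step 9 deliver 0→2: —
step 10 deliver 0→2: —
step 11 deliver 2→1: —
step 12 deliver 1→0: —
step 13 timeout(1): 1={back,v=2,log=q}
step 14 timeout(1): 1={back,v=3,log=q}
step 15 crash(0): 0={✗back,v=1,log=q}
step 16 deliver 0→1: —
step 17 deliver 2→0: —
step 18 deliver 2→0: —
step 19 recover(0): 0={back,v=1,log=q}
step 20 deliver 0→2: —

3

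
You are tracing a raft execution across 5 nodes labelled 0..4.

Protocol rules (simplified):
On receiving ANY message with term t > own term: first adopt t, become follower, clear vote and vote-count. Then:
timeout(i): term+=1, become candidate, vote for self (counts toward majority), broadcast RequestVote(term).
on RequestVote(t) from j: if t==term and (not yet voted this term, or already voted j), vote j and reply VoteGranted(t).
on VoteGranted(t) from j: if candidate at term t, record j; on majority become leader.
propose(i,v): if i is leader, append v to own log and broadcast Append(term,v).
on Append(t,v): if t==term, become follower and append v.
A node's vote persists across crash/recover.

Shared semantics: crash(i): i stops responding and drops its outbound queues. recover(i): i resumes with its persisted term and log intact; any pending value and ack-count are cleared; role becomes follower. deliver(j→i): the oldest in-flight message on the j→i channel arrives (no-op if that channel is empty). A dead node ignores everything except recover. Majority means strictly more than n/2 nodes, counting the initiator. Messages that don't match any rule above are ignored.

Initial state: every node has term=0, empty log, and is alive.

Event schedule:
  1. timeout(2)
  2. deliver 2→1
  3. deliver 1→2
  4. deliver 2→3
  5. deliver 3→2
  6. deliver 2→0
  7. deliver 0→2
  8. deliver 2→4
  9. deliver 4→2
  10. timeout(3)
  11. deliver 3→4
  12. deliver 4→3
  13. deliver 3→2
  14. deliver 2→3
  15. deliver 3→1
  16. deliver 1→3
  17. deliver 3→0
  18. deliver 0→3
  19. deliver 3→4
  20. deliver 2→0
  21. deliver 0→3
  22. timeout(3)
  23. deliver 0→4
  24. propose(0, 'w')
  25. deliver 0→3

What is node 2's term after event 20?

2

after 1 — timeout(2): n2:cand/t1/[-]
after 2 — deliver 2→1: n1:foll/t1/[-]
after 3 — deliver 1→2: ·
after 4 — deliver 2→3: n3:foll/t1/[-]
after 5 — deliver 3→2: n2:lead/t1/[-]
after 6 — deliver 2→0: n0:foll/t1/[-]
after 7 — deliver 0→2: ·
after 8 — deliver 2→4: n4:foll/t1/[-]
after 9 — deliver 4→2: ·
after 10 — timeout(3): n3:cand/t2/[-]
after 11 — deliver 3→4: n4:foll/t2/[-]
after 12 — deliver 4→3: ·
after 13 — deliver 3→2: n2:foll/t2/[-]
after 14 — deliver 2→3: n3:lead/t2/[-]
after 15 — deliver 3→1: n1:foll/t2/[-]
after 16 — deliver 1→3: ·
after 17 — deliver 3→0: n0:foll/t2/[-]
after 18 — deliver 0→3: ·
after 19 — deliver 3→4: ·
after 20 — deliver 2→0: ·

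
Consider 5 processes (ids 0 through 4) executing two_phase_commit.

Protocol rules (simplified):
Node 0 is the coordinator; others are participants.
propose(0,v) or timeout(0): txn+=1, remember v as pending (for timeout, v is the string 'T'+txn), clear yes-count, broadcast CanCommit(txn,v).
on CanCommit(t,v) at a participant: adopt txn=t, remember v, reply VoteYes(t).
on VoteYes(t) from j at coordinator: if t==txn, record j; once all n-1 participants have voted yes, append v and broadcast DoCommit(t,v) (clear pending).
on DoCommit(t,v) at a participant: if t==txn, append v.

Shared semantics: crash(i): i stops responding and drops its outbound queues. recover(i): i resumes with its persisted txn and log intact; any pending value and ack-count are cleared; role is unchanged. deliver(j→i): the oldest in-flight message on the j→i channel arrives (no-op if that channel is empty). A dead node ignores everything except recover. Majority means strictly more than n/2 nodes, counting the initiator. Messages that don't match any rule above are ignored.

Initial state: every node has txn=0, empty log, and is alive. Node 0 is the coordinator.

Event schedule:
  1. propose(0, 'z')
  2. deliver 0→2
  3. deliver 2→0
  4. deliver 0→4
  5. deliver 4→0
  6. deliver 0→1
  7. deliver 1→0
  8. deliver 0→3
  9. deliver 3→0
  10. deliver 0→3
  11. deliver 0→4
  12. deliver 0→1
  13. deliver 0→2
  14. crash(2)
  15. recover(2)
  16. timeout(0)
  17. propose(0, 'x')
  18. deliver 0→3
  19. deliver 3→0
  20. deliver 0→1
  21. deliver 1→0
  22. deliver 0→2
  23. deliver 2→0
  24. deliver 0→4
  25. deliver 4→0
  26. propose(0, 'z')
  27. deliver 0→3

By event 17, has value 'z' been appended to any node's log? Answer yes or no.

[1] propose(0,'z') → N0(coor t1 [-])
[2] deliver 0→2 → N2(part t1 [-])
[3] deliver 2→0 → ∅
[4] deliver 0→4 → N4(part t1 [-])
[5] deliver 4→0 → ∅
[6] deliver 0→1 → N1(part t1 [-])
[7] deliver 1→0 → ∅
[8] deliver 0→3 → N3(part t1 [-])
[9] deliver 3→0 → N0(coor t1 [z])
[10] deliver 0→3 → N3(part t1 [z])
[11] deliver 0→4 → N4(part t1 [z])
[12] deliver 0→1 → N1(part t1 [z])
[13] deliver 0→2 → N2(part t1 [z])
[14] crash(2) → N2(✗part t1 [z])
[15] recover(2) → N2(part t1 [z])
[16] timeout(0) → N0(coor t2 [z])
[17] propose(0,'x') → N0(coor t3 [z])

yes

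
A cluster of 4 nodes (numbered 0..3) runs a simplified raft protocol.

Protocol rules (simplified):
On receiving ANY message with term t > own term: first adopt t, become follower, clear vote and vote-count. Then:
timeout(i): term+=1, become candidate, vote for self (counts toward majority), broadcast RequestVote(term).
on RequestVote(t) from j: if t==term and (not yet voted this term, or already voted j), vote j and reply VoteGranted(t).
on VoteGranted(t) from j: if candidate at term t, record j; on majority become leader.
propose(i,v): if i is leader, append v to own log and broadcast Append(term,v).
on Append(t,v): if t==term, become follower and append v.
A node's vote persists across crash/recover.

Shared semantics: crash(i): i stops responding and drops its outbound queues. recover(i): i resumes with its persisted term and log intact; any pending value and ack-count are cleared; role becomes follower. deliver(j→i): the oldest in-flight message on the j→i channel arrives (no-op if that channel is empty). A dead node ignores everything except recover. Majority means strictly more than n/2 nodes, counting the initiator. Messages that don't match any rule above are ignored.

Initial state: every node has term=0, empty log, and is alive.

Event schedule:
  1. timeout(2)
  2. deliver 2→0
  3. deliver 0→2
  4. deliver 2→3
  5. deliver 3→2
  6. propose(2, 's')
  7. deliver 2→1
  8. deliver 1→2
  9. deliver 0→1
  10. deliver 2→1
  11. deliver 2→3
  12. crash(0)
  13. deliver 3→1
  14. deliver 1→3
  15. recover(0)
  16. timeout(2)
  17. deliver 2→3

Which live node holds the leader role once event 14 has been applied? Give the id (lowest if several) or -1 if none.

step 1 timeout(2): 2={cand,t=1,log=-}
step 2 deliver 2→0: 0={foll,t=1,log=-}
step 3 deliver 0→2: —
step 4 deliver 2→3: 3={foll,t=1,log=-}
step 5 deliver 3→2: 2={lead,t=1,log=-}
step 6 propose(2,'s'): 2={lead,t=1,log=s}
step 7 deliver 2→1: 1={foll,t=1,log=-}
step 8 deliver 1→2: —
step 9 deliver 0→1: —
step 10 deliver 2→1: 1={foll,t=1,log=s}
step 11 deliver 2→3: 3={foll,t=1,log=s}
step 12 crash(0): 0={✗foll,t=1,log=-}
step 13 deliver 3→1: —
step 14 deliver 1→3: —

2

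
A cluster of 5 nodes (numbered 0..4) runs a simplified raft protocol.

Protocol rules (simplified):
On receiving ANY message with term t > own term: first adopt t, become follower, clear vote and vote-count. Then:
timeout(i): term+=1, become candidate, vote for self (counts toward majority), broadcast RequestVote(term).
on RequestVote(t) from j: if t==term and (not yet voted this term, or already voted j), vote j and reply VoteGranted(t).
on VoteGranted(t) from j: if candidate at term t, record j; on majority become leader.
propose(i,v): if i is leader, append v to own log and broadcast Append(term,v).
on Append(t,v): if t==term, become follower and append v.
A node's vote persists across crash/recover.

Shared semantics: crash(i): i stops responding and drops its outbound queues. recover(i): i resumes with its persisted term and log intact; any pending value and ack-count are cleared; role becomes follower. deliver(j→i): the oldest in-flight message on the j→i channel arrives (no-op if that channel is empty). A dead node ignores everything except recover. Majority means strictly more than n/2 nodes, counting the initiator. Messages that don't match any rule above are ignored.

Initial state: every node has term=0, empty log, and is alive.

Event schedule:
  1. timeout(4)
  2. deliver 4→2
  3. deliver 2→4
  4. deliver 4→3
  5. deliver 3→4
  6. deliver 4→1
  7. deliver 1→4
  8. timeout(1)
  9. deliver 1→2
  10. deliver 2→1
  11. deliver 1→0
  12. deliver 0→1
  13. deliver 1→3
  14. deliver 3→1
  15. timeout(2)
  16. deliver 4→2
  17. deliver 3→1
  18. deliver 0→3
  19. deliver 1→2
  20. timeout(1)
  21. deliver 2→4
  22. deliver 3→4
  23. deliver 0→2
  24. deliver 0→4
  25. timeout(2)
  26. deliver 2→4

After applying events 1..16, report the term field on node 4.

after 1 — timeout(4): n4:cand/t1/[-]
after 2 — deliver 4→2: n2:foll/t1/[-]
after 3 — deliver 2→4: ·
after 4 — deliver 4→3: n3:foll/t1/[-]
after 5 — deliver 3→4: n4:lead/t1/[-]
after 6 — deliver 4→1: n1:foll/t1/[-]
after 7 — deliver 1→4: ·
after 8 — timeout(1): n1:cand/t2/[-]
after 9 — deliver 1→2: n2:foll/t2/[-]
after 10 — deliver 2→1: ·
after 11 — deliver 1→0: n0:foll/t2/[-]
after 12 — deliver 0→1: n1:lead/t2/[-]
after 13 — deliver 1→3: n3:foll/t2/[-]
after 14 — deliver 3→1: ·
after 15 — timeout(2): n2:cand/t3/[-]
after 16 — deliver 4→2: ·

1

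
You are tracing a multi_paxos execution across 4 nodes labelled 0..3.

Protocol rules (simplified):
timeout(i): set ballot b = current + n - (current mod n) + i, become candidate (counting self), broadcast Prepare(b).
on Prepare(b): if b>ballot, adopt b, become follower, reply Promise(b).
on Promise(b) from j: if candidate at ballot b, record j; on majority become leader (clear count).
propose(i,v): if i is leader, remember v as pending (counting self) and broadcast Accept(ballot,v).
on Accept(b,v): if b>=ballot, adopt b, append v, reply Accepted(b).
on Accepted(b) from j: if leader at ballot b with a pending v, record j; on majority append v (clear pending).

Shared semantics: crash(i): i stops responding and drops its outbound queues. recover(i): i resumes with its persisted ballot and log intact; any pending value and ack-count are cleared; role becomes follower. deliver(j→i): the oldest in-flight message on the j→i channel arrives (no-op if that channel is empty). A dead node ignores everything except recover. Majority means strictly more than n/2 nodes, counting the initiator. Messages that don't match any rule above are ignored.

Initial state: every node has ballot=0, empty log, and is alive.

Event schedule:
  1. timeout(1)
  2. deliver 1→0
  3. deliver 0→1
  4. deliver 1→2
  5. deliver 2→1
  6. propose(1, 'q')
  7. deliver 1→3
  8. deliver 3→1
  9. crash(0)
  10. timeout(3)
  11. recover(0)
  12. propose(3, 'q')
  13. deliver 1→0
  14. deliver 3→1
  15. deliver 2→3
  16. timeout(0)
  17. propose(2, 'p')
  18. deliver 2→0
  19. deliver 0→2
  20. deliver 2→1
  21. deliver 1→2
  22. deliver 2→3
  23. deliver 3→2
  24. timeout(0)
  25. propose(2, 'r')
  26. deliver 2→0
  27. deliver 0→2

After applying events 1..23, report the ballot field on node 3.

e1 timeout(1): 1[cand,b=5,-]
e2 deliver 1→0: 0[foll,b=5,-]
e3 deliver 0→1: ·
e4 deliver 1→2: 2[foll,b=5,-]
e5 deliver 2→1: 1[lead,b=5,-]
e6 propose(1,'q'): ·
e7 deliver 1→3: 3[foll,b=5,-]
e8 deliver 3→1: ·
e9 crash(0): 0[✗foll,b=5,-]
e10 timeout(3): 3[cand,b=11,-]
e11 recover(0): 0[foll,b=5,-]
e12 propose(3,'q'): ·
e13 deliver 1→0: 0[foll,b=5,q]
e14 deliver 3→1: 1[foll,b=11,-]
e15 deliver 2→3: ·
e16 timeout(0): 0[cand,b=8,q]
e17 propose(2,'p'): ·
e18 deliver 2→0: ·
e19 deliver 0→2: 2[foll,b=8,-]
e20 deliver 2→1: ·
e21 deliver 1→2: ·
e22 deliver 2→3: ·
e23 deliver 3→2: 2[foll,b=11,-]

11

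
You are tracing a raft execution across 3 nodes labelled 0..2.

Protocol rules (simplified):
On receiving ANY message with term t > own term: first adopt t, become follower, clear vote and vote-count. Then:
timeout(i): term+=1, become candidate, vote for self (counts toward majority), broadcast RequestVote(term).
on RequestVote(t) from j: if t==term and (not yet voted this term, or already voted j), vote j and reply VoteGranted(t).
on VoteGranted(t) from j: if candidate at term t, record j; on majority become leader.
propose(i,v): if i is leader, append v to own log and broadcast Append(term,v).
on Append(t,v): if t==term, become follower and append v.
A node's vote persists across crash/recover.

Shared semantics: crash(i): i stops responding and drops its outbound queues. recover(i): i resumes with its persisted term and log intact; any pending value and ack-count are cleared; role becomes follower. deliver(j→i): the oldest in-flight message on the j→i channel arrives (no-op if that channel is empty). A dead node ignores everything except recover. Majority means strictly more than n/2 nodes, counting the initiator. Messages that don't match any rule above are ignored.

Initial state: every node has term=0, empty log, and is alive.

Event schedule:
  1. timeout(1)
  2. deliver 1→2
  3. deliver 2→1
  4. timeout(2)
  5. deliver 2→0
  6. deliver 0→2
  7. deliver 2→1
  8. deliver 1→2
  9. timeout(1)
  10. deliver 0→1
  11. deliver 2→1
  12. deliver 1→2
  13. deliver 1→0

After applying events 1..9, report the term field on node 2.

2

[1] timeout(1) → N1(cand t1 [-])
[2] deliver 1→2 → N2(foll t1 [-])
[3] deliver 2→1 → N1(lead t1 [-])
[4] timeout(2) → N2(cand t2 [-])
[5] deliver 2→0 → N0(foll t2 [-])
[6] deliver 0→2 → N2(lead t2 [-])
[7] deliver 2→1 → N1(foll t2 [-])
[8] deliver 1→2 → ∅
[9] timeout(1) → N1(cand t3 [-])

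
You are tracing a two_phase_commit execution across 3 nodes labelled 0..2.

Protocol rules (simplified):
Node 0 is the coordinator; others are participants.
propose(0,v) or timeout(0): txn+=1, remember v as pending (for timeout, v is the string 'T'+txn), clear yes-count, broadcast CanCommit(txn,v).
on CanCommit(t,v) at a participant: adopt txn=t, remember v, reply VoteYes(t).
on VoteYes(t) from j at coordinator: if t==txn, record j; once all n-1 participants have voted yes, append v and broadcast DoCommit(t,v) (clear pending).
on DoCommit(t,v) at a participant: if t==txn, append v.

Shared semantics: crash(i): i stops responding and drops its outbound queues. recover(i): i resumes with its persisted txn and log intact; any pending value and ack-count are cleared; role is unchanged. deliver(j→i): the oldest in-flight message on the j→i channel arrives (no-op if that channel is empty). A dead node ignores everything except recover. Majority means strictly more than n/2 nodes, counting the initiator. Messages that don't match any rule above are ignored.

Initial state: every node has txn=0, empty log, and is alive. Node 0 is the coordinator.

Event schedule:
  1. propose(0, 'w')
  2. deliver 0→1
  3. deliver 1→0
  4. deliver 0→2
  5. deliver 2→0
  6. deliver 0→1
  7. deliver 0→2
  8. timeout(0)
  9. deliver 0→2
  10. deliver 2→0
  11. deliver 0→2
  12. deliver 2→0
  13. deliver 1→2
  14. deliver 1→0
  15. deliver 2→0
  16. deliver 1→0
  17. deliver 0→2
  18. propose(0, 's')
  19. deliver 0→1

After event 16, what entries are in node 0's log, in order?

w

e1 propose(0,'w'): 0[coor,t=1,-]
e2 deliver 0→1: 1[part,t=1,-]
e3 deliver 1→0: ·
e4 deliver 0→2: 2[part,t=1,-]
e5 deliver 2→0: 0[coor,t=1,w]
e6 deliver 0→1: 1[part,t=1,w]
e7 deliver 0→2: 2[part,t=1,w]
e8 timeout(0): 0[coor,t=2,w]
e9 deliver 0→2: 2[part,t=2,w]
e10 deliver 2→0: ·
e11 deliver 0→2: ·
e12 deliver 2→0: ·
e13 deliver 1→2: ·
e14 deliver 1→0: ·
e15 deliver 2→0: ·
e16 deliver 1→0: ·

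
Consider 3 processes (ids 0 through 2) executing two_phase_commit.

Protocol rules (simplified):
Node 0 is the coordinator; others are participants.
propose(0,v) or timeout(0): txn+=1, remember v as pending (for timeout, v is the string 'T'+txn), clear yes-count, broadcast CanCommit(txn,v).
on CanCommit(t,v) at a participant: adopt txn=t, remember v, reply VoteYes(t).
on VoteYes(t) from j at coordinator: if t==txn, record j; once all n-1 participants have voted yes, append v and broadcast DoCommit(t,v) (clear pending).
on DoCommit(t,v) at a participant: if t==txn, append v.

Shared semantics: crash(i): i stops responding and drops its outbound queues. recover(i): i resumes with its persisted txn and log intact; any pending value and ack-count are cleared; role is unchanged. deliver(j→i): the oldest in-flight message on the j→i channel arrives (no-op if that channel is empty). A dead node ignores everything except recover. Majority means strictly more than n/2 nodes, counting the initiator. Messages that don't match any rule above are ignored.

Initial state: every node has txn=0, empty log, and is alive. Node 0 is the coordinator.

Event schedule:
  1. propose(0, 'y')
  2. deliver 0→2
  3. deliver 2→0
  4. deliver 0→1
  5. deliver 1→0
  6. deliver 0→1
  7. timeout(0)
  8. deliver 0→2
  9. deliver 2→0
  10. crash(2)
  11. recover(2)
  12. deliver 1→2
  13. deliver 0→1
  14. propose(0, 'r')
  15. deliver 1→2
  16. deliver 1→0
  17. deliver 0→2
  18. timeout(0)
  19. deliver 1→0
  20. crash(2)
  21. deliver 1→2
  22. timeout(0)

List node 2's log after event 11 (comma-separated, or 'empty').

1. propose(0,'y'):  <0:coor t1 ->
2. deliver 0→2:  <2:part t1 ->
3. deliver 2→0:  nop
4. deliver 0→1:  <1:part t1 ->
5. deliver 1→0:  <0:coor t1 y>
6. deliver 0→1:  <1:part t1 y>
7. timeout(0):  <0:coor t2 y>
8. deliver 0→2:  <2:part t1 y>
9. deliver 2→0:  nop
10. crash(2):  <2:✗part t1 y>
11. recover(2):  <2:part t1 y>

y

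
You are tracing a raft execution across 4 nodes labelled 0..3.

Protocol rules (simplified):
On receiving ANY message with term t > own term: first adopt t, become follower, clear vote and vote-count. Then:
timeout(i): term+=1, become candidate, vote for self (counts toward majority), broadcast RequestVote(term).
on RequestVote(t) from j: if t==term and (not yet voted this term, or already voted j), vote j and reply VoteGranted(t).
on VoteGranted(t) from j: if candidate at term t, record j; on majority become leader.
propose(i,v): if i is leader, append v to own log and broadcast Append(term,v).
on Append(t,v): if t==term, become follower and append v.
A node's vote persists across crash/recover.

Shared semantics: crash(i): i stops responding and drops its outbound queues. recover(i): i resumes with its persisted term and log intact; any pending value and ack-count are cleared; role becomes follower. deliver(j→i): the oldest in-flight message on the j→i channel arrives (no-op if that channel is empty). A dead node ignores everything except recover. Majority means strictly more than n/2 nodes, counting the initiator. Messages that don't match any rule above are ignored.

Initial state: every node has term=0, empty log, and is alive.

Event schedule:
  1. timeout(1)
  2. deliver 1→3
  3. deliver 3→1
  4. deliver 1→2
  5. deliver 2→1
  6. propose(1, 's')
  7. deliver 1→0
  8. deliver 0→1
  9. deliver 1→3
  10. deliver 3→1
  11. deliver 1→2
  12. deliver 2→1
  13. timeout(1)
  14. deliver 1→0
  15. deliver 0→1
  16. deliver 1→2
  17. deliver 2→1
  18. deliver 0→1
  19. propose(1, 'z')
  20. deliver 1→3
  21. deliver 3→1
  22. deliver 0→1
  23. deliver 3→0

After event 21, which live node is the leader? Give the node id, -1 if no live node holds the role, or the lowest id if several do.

1. timeout(1):  <1:cand t1 ->
2. deliver 1→3:  <3:foll t1 ->
3. deliver 3→1:  nop
4. deliver 1→2:  <2:foll t1 ->
5. deliver 2→1:  <1:lead t1 ->
6. propose(1,'s'):  <1:lead t1 s>
7. deliver 1→0:  <0:foll t1 ->
8. deliver 0→1:  nop
9. deliver 1→3:  <3:foll t1 s>
10. deliver 3→1:  nop
11. deliver 1→2:  <2:foll t1 s>
12. deliver 2→1:  nop
13. timeout(1):  <1:cand t2 s>
14. deliver 1→0:  <0:foll t1 s>
15. deliver 0→1:  nop
16. deliver 1→2:  <2:foll t2 s>
17. deliver 2→1:  nop
18. deliver 0→1:  nop
19. propose(1,'z'):  nop
20. deliver 1→3:  <3:foll t2 s>
21. deliver 3→1:  <1:lead t2 s>

1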